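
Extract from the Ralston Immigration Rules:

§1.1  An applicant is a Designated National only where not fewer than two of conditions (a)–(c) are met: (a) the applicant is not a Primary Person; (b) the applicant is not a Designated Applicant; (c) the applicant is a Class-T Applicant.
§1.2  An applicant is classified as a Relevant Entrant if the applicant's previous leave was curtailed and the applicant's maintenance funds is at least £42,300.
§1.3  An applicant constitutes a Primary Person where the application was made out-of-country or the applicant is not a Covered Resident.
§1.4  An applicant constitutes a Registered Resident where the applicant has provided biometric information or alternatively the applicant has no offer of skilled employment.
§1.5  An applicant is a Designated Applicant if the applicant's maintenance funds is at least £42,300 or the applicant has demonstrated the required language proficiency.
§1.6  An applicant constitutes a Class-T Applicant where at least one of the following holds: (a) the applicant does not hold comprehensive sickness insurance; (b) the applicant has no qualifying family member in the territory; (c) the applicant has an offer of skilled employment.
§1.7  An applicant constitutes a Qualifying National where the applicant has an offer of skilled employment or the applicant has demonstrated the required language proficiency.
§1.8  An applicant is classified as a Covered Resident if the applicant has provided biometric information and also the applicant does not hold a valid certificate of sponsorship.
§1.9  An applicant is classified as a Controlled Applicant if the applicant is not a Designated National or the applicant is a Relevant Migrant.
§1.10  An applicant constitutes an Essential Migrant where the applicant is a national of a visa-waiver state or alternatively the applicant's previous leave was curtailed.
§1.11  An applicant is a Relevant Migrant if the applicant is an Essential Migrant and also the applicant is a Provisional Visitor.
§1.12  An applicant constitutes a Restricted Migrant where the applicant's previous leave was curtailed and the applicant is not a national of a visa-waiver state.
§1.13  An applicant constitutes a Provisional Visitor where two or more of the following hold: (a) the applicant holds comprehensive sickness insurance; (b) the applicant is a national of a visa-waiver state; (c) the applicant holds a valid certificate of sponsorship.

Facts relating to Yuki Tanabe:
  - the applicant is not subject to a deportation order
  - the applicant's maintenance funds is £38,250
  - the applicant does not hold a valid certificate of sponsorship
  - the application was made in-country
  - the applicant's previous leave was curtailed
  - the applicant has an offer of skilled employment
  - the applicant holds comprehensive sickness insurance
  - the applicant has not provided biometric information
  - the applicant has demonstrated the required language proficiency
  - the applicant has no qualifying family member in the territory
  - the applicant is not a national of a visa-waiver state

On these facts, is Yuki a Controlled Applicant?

Yes

§1.8 — Covered Resident: [the applicant has provided biometric information? no] AND [the applicant does not hold a valid certificate of sponsorship? yes] → not satisfied.
§1.3 — Primary Person: [the application was made out-of-country? no] OR [not a Covered Resident (§1.8)? yes] → satisfied.
§1.5 — Designated Applicant: [applicant's maintenance funds: £38,250 ≥ £42,300? no] OR [the applicant has demonstrated the required language proficiency? yes] → satisfied.
§1.6 — Class-T Applicant: [the applicant does not hold comprehensive sickness insurance? no] OR [the applicant has no qualifying family member in the territory? yes] OR [the applicant has an offer of skilled employment? yes] → satisfied.
§1.1 — Designated National: not a Primary Person (§1.3)? no; not a Designated Applicant (§1.5)? no; Class-T Applicant (§1.6)? yes — 1 of 3 hold (need ≥2) → not satisfied.
§1.10 — Essential Migrant: [the applicant is a national of a visa-waiver state? no] OR [the applicant's previous leave was curtailed? yes] → satisfied.
§1.13 — Provisional Visitor: the applicant holds comprehensive sickness insurance? yes; the applicant is a national of a visa-waiver state? no; the applicant holds a valid certificate of sponsorship? no — 1 of 3 hold (need ≥2) → not satisfied.
§1.11 — Relevant Migrant: [Essential Migrant (§1.10)? yes] AND [Provisional Visitor (§1.13)? no] → not satisfied.
§1.9 — Controlled Applicant: [not a Designated National (§1.1)? yes] OR [Relevant Migrant (§1.11)? no] → satisfied.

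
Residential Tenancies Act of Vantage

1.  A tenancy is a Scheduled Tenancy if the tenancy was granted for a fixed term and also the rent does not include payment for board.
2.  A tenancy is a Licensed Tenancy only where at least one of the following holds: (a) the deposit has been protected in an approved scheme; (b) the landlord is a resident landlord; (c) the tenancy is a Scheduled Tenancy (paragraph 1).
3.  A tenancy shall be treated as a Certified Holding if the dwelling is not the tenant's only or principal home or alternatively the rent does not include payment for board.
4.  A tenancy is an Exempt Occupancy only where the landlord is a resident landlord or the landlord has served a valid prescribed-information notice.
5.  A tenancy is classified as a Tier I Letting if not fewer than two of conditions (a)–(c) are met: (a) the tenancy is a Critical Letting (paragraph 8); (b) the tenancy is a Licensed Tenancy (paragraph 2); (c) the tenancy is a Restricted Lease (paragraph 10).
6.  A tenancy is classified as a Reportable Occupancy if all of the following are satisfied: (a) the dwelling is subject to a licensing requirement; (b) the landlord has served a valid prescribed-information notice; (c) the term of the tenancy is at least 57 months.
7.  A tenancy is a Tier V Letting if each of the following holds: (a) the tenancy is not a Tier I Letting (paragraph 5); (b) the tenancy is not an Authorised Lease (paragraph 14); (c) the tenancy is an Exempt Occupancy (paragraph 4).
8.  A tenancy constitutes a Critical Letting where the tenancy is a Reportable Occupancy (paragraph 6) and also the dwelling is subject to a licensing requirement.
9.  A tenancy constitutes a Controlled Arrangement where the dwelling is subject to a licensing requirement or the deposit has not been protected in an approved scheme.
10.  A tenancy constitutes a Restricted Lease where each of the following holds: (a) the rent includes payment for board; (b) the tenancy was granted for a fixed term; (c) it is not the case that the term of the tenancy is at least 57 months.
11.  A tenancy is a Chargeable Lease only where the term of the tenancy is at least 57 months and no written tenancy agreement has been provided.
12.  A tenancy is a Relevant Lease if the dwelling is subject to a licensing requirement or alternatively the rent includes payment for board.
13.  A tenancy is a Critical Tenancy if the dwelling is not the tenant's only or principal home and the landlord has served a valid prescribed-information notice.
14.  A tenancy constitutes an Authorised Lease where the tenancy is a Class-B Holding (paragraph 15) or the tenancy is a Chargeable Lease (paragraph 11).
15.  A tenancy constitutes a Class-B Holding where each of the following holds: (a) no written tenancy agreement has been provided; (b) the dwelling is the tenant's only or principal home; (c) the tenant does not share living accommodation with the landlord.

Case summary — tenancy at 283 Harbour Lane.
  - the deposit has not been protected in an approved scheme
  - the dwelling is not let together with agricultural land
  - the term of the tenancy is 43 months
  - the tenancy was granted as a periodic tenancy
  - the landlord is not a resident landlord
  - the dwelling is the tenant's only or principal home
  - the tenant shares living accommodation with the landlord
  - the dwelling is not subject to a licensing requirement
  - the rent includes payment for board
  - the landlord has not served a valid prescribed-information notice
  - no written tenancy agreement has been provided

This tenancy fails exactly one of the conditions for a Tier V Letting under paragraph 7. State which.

Under paragraph 6: the dwelling is subject to a licensing requirement? no; and the landlord has served a valid prescribed-information notice? no; and term of the tenancy: 43 months ≥ 57 months? no. So the tenancy is not a Reportable Occupancy.
Under paragraph 8: Reportable Occupancy (paragraph 6)? no; and the dwelling is subject to a licensing requirement? no. So the tenancy is not a Critical Letting.
Under paragraph 1: the tenancy was granted for a fixed term? no; and the rent does not include payment for board? no. So the tenancy is not a Scheduled Tenancy.
Under paragraph 2: the deposit has been protected in an approved scheme? no; or the landlord is a resident landlord? no; or Scheduled Tenancy (paragraph 1)? no. So the tenancy is not a Licensed Tenancy.
Under paragraph 10: the rent includes payment for board? yes; and the tenancy was granted for a fixed term? no; and term of the tenancy: 43 months ≥ 57 months? no, so negated condition yes. So the tenancy is not a Restricted Lease.
Under paragraph 5: Critical Letting (paragraph 8)? no; Licensed Tenancy (paragraph 2)? no; Restricted Lease (paragraph 10)? no — 0 of 3 hold (need ≥2) → not satisfied.
Under paragraph 15: no written tenancy agreement has been provided? yes; and the dwelling is the tenant's only or principal home? yes; and the tenant does not share living accommodation with the landlord? no. So the tenancy is not a Class-B Holding.
Under paragraph 11: term of the tenancy: 43 months ≥ 57 months? no; and no written tenancy agreement has been provided? yes. So the tenancy is not a Chargeable Lease.
Under paragraph 14: Class-B Holding (paragraph 15)? no; or Chargeable Lease (paragraph 11)? no. So the tenancy is not an Authorised Lease.
Under paragraph 4: the landlord is a resident landlord? no; or the landlord has served a valid prescribed-information notice? no. So the tenancy is not an Exempt Occupancy.
Under paragraph 7: not a Tier I Letting (paragraph 5)? yes; and not an Authorised Lease (paragraph 14)? yes; and Exempt Occupancy (paragraph 4)? no. So the tenancy is not a Tier V Letting.

Exempt Occupancy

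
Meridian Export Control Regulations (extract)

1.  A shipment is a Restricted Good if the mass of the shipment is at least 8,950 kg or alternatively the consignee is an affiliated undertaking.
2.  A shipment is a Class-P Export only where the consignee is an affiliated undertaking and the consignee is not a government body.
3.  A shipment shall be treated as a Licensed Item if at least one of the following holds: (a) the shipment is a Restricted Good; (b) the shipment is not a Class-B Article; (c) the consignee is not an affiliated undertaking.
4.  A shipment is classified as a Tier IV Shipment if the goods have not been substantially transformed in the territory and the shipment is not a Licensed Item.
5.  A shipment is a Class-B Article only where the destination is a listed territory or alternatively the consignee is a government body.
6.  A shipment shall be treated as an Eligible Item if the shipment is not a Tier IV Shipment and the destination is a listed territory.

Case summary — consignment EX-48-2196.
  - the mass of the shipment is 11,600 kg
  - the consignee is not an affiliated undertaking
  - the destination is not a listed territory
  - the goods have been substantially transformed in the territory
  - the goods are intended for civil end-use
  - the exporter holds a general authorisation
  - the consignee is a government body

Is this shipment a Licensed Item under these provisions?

paragraph 1 — Restricted Good: [mass of the shipment: 11,600 kg ≥ 8,950 kg? yes] OR [the consignee is an affiliated undertaking? no] → satisfied.
paragraph 5 — Class-B Article: [the destination is a listed territory? no] OR [the consignee is a government body? yes] → satisfied.
paragraph 3 — Licensed Item: [Restricted Good (paragraph 1)? yes] OR [not a Class-B Article (paragraph 5)? no] OR [the consignee is not an affiliated undertaking? yes] → satisfied.

Yes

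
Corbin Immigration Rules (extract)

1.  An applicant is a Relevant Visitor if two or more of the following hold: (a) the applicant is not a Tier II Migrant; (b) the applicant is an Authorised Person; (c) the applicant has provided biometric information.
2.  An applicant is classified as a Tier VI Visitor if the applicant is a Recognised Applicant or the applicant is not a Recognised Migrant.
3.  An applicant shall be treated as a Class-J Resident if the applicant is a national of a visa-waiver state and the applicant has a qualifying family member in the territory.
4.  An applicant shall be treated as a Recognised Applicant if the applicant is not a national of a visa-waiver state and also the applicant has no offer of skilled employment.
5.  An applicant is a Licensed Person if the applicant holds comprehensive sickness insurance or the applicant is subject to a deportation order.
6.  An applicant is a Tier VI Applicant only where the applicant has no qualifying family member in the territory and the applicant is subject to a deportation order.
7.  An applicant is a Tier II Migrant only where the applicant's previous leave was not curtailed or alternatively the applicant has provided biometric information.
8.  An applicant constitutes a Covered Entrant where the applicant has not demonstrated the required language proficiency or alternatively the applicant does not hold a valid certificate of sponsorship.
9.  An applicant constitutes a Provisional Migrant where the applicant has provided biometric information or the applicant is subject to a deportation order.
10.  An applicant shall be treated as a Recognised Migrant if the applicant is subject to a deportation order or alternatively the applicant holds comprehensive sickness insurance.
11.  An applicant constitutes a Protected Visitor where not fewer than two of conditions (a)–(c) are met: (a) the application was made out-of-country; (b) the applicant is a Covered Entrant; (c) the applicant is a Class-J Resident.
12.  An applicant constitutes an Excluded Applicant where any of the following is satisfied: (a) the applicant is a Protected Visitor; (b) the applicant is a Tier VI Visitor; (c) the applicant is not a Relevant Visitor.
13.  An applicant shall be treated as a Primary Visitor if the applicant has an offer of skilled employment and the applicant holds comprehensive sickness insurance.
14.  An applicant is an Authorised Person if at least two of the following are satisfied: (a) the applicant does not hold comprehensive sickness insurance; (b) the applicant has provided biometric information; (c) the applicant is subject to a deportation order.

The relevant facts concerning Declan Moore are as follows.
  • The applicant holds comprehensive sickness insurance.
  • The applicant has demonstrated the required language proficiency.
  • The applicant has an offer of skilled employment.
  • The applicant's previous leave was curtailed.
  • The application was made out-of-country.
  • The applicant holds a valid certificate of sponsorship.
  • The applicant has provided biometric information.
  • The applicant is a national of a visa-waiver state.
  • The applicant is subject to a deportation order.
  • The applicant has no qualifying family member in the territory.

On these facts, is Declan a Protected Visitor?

paragraph 8 — Covered Entrant: [the applicant has not demonstrated the required language proficiency? no] OR [the applicant does not hold a valid certificate of sponsorship? no] → not satisfied.
paragraph 3 — Class-J Resident: [the applicant is a national of a visa-waiver state? yes] AND [the applicant has a qualifying family member in the territory? no] → not satisfied.
paragraph 11 — Protected Visitor: the application was made out-of-country? yes; Covered Entrant (paragraph 8)? no; Class-J Resident (paragraph 3)? no — 1 of 3 hold (need ≥2) → not satisfied.

No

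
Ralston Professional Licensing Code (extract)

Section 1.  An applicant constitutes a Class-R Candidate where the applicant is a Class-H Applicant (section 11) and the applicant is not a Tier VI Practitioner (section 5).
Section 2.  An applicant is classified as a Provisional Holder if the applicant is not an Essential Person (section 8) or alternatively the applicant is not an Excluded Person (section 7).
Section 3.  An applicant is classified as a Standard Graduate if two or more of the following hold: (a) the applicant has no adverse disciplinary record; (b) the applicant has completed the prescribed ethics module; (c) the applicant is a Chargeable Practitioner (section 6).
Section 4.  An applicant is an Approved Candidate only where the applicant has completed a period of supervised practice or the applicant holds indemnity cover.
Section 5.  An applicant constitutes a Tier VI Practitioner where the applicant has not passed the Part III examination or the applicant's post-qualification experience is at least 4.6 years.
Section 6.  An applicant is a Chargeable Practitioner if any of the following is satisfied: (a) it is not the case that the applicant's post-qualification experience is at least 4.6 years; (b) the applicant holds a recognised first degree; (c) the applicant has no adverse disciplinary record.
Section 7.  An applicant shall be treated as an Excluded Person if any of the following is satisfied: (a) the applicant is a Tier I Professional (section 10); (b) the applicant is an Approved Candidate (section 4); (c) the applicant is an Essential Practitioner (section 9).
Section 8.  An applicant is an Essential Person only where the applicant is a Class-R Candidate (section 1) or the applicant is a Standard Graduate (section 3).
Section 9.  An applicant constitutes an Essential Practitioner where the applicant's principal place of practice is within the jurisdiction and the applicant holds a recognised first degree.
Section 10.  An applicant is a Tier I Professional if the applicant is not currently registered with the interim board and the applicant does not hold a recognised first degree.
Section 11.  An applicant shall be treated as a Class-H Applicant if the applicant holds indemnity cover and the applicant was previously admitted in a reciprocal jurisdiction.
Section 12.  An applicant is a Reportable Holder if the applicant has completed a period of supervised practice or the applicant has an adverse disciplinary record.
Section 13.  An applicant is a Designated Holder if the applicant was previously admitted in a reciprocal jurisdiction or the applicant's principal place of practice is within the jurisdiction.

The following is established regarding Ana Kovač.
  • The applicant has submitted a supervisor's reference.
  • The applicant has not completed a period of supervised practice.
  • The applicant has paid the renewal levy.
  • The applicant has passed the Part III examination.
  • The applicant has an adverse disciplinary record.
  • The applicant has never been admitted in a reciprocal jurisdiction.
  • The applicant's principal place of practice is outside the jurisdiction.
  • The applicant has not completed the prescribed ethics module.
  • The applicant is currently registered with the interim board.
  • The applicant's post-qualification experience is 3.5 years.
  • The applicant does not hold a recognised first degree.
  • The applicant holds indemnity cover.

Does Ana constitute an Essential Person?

No

section 11 — Class-H Applicant: [the applicant holds indemnity cover? yes] AND [the applicant was previously admitted in a reciprocal jurisdiction? no] → not satisfied.
section 5 — Tier VI Practitioner: [the applicant has not passed the Part III examination? no] OR [applicant's post-qualification experience: 3.5 years ≥ 4.6 years? no] → not satisfied.
section 1 — Class-R Candidate: [Class-H Applicant (section 11)? no] AND [not a Tier VI Practitioner (section 5)? yes] → not satisfied.
section 6 — Chargeable Practitioner: [applicant's post-qualification experience: 3.5 years ≥ 4.6 years? no, so negated condition yes] OR [the applicant holds a recognised first degree? no] OR [the applicant has no adverse disciplinary record? no] → satisfied.
section 3 — Standard Graduate: the applicant has no adverse disciplinary record? no; the applicant has completed the prescribed ethics module? no; Chargeable Practitioner (section 6)? yes — 1 of 3 hold (need ≥2) → not satisfied.
section 8 — Essential Person: [Class-R Candidate (section 1)? no] OR [Standard Graduate (section 3)? no] → not satisfied.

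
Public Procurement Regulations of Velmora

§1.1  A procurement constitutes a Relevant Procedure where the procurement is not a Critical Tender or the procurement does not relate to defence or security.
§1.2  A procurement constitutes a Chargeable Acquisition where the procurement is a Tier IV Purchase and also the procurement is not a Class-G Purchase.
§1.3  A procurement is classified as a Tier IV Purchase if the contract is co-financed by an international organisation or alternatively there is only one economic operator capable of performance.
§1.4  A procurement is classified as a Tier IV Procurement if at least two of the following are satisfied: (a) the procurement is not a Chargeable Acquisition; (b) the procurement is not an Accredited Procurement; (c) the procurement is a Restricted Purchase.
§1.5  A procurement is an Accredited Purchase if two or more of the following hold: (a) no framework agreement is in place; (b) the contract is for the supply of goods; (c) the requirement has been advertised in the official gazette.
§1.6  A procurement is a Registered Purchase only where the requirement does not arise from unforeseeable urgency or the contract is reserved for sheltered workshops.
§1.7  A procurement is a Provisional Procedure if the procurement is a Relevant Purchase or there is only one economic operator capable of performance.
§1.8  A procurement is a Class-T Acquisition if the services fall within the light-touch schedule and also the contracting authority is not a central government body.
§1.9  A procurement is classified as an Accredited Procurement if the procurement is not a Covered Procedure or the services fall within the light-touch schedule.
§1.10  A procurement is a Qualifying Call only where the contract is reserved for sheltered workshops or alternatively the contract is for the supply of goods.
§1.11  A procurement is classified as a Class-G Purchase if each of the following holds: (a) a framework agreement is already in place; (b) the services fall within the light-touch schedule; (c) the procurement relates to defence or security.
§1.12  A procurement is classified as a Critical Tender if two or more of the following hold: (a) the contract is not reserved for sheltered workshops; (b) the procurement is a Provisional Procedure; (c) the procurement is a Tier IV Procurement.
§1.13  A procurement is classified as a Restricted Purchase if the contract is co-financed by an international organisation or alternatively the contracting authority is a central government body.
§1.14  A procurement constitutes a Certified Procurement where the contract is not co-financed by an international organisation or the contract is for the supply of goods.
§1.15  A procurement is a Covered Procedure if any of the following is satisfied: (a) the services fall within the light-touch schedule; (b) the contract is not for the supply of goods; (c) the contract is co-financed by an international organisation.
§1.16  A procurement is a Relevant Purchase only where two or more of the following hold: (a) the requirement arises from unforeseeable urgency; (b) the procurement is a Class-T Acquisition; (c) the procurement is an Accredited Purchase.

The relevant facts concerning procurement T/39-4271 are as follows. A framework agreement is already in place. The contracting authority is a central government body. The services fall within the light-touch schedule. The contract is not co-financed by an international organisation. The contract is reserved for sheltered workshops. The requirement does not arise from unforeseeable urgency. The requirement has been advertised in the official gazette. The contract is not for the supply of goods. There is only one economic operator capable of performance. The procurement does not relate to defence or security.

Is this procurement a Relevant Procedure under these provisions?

§1.8 — Class-T Acquisition: [the services fall within the light-touch schedule? yes] AND [the contracting authority is not a central government body? no] → not satisfied.
§1.5 — Accredited Purchase: no framework agreement is in place? no; the contract is for the supply of goods? no; the requirement has been advertised in the official gazette? yes — 1 of 3 hold (need ≥2) → not satisfied.
§1.16 — Relevant Purchase: the requirement arises from unforeseeable urgency? no; Class-T Acquisition (§1.8)? no; Accredited Purchase (§1.5)? no — 0 of 3 hold (need ≥2) → not satisfied.
§1.7 — Provisional Procedure: [Relevant Purchase (§1.16)? no] OR [there is only one economic operator capable of performance? yes] → satisfied.
§1.3 — Tier IV Purchase: [the contract is co-financed by an international organisation? no] OR [there is only one economic operator capable of performance? yes] → satisfied.
§1.11 — Class-G Purchase: [a framework agreement is already in place? yes] AND [the services fall within the light-touch schedule? yes] AND [the procurement relates to defence or security? no] → not satisfied.
§1.2 — Chargeable Acquisition: [Tier IV Purchase (§1.3)? yes] AND [not a Class-G Purchase (§1.11)? yes] → satisfied.
§1.15 — Covered Procedure: [the services fall within the light-touch schedule? yes] OR [the contract is not for the supply of goods? yes] OR [the contract is co-financed by an international organisation? no] → satisfied.
§1.9 — Accredited Procurement: [not a Covered Procedure (§1.15)? no] OR [the services fall within the light-touch schedule? yes] → satisfied.
§1.13 — Restricted Purchase: [the contract is co-financed by an international organisation? no] OR [the contracting authority is a central government body? yes] → satisfied.
§1.4 — Tier IV Procurement: not a Chargeable Acquisition (§1.2)? no; not an Accredited Procurement (§1.9)? no; Restricted Purchase (§1.13)? yes — 1 of 3 hold (need ≥2) → not satisfied.
§1.12 — Critical Tender: the contract is not reserved for sheltered workshops? no; Provisional Procedure (§1.7)? yes; Tier IV Procurement (§1.4)? no — 1 of 3 hold (need ≥2) → not satisfied.
§1.1 — Relevant Procedure: [not a Critical Tender (§1.12)? yes] OR [the procurement does not relate to defence or security? yes] → satisfied.

Yes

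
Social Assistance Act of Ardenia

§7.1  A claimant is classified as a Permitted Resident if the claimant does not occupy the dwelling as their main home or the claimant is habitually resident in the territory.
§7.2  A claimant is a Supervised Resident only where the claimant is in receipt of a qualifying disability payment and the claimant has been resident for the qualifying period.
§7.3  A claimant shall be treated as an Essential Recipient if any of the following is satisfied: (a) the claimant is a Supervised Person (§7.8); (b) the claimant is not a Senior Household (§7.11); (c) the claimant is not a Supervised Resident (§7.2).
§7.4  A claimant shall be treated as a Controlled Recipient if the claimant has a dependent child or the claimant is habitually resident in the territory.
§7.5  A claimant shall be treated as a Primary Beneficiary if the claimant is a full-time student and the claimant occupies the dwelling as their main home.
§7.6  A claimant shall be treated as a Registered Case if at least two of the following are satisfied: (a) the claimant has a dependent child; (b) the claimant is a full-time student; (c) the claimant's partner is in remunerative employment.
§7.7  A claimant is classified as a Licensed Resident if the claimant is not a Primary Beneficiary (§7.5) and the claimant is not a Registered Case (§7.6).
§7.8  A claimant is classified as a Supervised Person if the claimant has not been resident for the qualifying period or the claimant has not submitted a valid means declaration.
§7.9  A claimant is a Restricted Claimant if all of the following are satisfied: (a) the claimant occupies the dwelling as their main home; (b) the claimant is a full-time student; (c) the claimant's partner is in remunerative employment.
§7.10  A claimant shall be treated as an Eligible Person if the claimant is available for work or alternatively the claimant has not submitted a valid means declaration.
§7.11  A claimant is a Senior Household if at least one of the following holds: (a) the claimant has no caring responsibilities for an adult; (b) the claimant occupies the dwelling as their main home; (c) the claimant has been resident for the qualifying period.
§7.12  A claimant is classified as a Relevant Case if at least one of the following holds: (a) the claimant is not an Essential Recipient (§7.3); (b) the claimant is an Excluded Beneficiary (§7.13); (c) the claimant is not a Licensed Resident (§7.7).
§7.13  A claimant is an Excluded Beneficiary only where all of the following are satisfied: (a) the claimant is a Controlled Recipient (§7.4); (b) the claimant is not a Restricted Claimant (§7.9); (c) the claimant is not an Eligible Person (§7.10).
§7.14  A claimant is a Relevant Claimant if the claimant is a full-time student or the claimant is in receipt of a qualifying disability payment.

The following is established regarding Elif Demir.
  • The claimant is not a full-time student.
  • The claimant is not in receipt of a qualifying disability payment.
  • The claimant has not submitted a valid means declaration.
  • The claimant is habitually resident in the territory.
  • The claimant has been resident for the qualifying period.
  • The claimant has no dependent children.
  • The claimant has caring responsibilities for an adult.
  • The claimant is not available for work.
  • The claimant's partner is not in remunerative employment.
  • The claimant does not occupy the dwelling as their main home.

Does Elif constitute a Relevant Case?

§7.8 — Supervised Person: [the claimant has not been resident for the qualifying period? no] OR [the claimant has not submitted a valid means declaration? yes] → satisfied.
§7.11 — Senior Household: [the claimant has no caring responsibilities for an adult? no] OR [the claimant occupies the dwelling as their main home? no] OR [the claimant has been resident for the qualifying period? yes] → satisfied.
§7.2 — Supervised Resident: [the claimant is in receipt of a qualifying disability payment? no] AND [the claimant has been resident for the qualifying period? yes] → not satisfied.
§7.3 — Essential Recipient: [Supervised Person (§7.8)? yes] OR [not a Senior Household (§7.11)? no] OR [not a Supervised Resident (§7.2)? yes] → satisfied.
§7.4 — Controlled Recipient: [the claimant has a dependent child? no] OR [the claimant is habitually resident in the territory? yes] → satisfied.
§7.9 — Restricted Claimant: [the claimant occupies the dwelling as their main home? no] AND [the claimant is a full-time student? no] AND [the claimant's partner is in remunerative employment? no] → not satisfied.
§7.10 — Eligible Person: [the claimant is available for work? no] OR [the claimant has not submitted a valid means declaration? yes] → satisfied.
§7.13 — Excluded Beneficiary: [Controlled Recipient (§7.4)? yes] AND [not a Restricted Claimant (§7.9)? yes] AND [not an Eligible Person (§7.10)? no] → not satisfied.
§7.5 — Primary Beneficiary: [the claimant is a full-time student? no] AND [the claimant occupies the dwelling as their main home? no] → not satisfied.
§7.6 — Registered Case: the claimant has a dependent child? no; the claimant is a full-time student? no; the claimant's partner is in remunerative employment? no — 0 of 3 hold (need ≥2) → not satisfied.
§7.7 — Licensed Resident: [not a Primary Beneficiary (§7.5)? yes] AND [not a Registered Case (§7.6)? yes] → satisfied.
§7.12 — Relevant Case: [not an Essential Recipient (§7.3)? no] OR [Excluded Beneficiary (§7.13)? no] OR [not a Licensed Resident (§7.7)? no] → not satisfied.

No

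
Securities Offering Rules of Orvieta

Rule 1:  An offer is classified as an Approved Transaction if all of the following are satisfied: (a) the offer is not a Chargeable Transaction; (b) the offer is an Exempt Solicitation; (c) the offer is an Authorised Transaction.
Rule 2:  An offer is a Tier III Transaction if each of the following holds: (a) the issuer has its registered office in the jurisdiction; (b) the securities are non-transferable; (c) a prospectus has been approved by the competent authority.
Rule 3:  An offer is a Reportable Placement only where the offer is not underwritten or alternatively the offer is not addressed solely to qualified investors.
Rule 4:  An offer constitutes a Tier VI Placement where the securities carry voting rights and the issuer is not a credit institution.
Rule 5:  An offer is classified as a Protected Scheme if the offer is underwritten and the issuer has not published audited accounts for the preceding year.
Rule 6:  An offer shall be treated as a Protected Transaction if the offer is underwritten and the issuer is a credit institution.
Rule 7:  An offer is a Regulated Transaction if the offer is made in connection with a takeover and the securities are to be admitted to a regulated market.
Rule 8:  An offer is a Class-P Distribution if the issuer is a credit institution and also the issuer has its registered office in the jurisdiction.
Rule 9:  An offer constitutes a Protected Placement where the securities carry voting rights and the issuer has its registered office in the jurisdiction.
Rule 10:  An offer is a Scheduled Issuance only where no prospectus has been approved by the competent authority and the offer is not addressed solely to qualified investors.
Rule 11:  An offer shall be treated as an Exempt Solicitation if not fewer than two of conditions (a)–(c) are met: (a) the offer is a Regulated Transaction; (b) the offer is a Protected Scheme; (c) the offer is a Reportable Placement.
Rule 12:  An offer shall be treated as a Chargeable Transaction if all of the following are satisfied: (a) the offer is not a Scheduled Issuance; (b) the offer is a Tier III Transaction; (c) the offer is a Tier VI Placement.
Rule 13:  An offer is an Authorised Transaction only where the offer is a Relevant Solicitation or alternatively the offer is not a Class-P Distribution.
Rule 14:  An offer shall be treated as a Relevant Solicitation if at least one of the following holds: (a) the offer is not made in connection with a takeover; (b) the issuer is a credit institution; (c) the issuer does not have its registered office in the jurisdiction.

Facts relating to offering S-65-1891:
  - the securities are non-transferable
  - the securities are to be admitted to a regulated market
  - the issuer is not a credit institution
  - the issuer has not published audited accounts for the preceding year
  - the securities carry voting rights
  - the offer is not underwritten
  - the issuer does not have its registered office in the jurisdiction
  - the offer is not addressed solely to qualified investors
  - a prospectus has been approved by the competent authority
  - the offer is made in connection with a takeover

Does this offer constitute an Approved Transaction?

Under rule 10: no prospectus has been approved by the competent authority? no; and the offer is not addressed solely to qualified investors? yes. So the offer is not a Scheduled Issuance.
Under rule 2: the issuer has its registered office in the jurisdiction? no; and the securities are non-transferable? yes; and a prospectus has been approved by the competent authority? yes. So the offer is not a Tier III Transaction.
Under rule 4: the securities carry voting rights? yes; and the issuer is not a credit institution? yes. So the offer is a Tier VI Placement.
Under rule 12: not a Scheduled Issuance (rule 10)? yes; and Tier III Transaction (rule 2)? no; and Tier VI Placement (rule 4)? yes. So the offer is not a Chargeable Transaction.
Under rule 7: the offer is made in connection with a takeover? yes; and the securities are to be admitted to a regulated market? yes. So the offer is a Regulated Transaction.
Under rule 5: the offer is underwritten? no; and the issuer has not published audited accounts for the preceding year? yes. So the offer is not a Protected Scheme.
Under rule 3: the offer is not underwritten? yes; or the offer is not addressed solely to qualified investors? yes. So the offer is a Reportable Placement.
Under rule 11: Regulated Transaction (rule 7)? yes; Protected Scheme (rule 5)? no; Reportable Placement (rule 3)? yes — 2 of 3 hold (need ≥2) → satisfied.
Under rule 14: the offer is not made in connection with a takeover? no; or the issuer is a credit institution? no; or the issuer does not have its registered office in the jurisdiction? yes. So the offer is a Relevant Solicitation.
Under rule 8: the issuer is a credit institution? no; and the issuer has its registered office in the jurisdiction? no. So the offer is not a Class-P Distribution.
Under rule 13: Relevant Solicitation (rule 14)? yes; or not a Class-P Distribution (rule 8)? yes. So the offer is an Authorised Transaction.
Under rule 1: not a Chargeable Transaction (rule 12)? yes; and Exempt Solicitation (rule 11)? yes; and Authorised Transaction (rule 13)? yes. So the offer is an Approved Transaction.

Yes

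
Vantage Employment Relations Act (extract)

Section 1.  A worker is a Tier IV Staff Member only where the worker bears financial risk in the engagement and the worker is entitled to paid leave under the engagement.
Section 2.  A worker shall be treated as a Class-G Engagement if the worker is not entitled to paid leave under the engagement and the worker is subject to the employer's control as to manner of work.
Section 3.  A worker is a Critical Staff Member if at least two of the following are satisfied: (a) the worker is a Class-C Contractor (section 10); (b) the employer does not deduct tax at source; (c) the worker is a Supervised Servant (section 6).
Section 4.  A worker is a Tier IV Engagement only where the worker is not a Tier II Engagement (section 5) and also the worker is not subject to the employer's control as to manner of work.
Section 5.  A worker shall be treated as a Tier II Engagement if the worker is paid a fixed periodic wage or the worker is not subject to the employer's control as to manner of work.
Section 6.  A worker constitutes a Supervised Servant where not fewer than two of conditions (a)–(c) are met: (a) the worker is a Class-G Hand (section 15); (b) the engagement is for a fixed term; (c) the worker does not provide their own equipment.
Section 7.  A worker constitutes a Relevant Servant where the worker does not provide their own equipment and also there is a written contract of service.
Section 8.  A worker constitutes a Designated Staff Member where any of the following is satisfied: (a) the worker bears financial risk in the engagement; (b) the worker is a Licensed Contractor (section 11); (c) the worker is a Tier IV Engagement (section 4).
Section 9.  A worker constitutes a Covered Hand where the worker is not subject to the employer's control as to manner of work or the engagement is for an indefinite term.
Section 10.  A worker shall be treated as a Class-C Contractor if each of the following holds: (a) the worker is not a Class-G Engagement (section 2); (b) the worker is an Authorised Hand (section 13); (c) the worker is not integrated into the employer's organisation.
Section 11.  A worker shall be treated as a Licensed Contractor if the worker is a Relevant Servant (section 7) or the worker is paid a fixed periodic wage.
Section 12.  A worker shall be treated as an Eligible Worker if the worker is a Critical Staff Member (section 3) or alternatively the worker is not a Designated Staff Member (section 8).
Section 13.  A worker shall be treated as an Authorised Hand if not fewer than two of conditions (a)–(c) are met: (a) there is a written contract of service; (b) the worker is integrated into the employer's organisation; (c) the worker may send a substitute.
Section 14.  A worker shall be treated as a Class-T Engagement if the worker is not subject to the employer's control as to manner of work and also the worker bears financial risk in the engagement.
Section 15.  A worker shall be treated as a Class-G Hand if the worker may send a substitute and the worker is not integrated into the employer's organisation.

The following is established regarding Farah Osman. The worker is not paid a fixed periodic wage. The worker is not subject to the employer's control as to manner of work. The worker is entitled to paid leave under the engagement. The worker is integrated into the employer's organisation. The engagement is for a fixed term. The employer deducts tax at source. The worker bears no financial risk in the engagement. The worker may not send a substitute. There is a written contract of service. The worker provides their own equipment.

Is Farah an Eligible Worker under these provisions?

Yes

Under section 2: the worker is not entitled to paid leave under the engagement? no; and the worker is subject to the employer's control as to manner of work? no. So the worker is not a Class-G Engagement.
Under section 13: there is a written contract of service? yes; the worker is integrated into the employer's organisation? yes; the worker may send a substitute? no — 2 of 3 hold (need ≥2) → satisfied.
Under section 10: not a Class-G Engagement (section 2)? yes; and Authorised Hand (section 13)? yes; and the worker is not integrated into the employer's organisation? no. So the worker is not a Class-C Contractor.
Under section 15: the worker may send a substitute? no; and the worker is not integrated into the employer's organisation? no. So the worker is not a Class-G Hand.
Under section 6: Class-G Hand (section 15)? no; the engagement is for a fixed term? yes; the worker does not provide their own equipment? no — 1 of 3 hold (need ≥2) → not satisfied.
Under section 3: Class-C Contractor (section 10)? no; the employer does not deduct tax at source? no; Supervised Servant (section 6)? no — 0 of 3 hold (need ≥2) → not satisfied.
Under section 7: the worker does not provide their own equipment? no; and there is a written contract of service? yes. So the worker is not a Relevant Servant.
Under section 11: Relevant Servant (section 7)? no; or the worker is paid a fixed periodic wage? no. So the worker is not a Licensed Contractor.
Under section 5: the worker is paid a fixed periodic wage? no; or the worker is not subject to the employer's control as to manner of work? yes. So the worker is a Tier II Engagement.
Under section 4: not a Tier II Engagement (section 5)? no; and the worker is not subject to the employer's control as to manner of work? yes. So the worker is not a Tier IV Engagement.
Under section 8: the worker bears financial risk in the engagement? no; or Licensed Contractor (section 11)? no; or Tier IV Engagement (section 4)? no. So the worker is not a Designated Staff Member.
Under section 12: Critical Staff Member (section 3)? no; or not a Designated Staff Member (section 8)? yes. So the worker is an Eligible Worker.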